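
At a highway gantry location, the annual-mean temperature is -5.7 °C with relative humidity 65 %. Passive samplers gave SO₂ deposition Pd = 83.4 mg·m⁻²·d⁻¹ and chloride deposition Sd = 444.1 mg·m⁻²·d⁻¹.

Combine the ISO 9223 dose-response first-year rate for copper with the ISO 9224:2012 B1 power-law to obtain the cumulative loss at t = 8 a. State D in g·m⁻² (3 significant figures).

D(8) = 18.8 g·m⁻²

copper: temperature factor f = +0.126·(-15.7) = -1.9782
  Pd branch = 0.0053·Pd^0.26·e^(0.059·RH+f) = 0.1072 μm/a
  Cl⁻ term: 0.01025·444.1^0.27·exp(0.036·65+0.049·-5.7) = 0.4173
  r_corr = 0.1072 + 0.4173 = 0.5245 μm/a
Long-term exponent b (ISO 9224 Table 2, B1) = 0.667
  D(8) = 0.5245 × 8^0.667 = 0.5245 × 4.003 = 2.1 μm
  Mass loss = 2.1 μm × 8.96 g/cm³ = 18.81 g·m⁻²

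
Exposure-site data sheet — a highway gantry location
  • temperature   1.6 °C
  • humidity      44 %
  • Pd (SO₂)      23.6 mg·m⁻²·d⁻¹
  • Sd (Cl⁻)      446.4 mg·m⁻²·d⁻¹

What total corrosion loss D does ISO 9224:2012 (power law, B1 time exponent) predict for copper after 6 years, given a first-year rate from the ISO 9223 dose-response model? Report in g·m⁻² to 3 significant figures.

copper: f(T) = +0.126·(T−10) [T≤10 °C] = -1.0584
  SO₂ term: 0.0053·23.6^0.26·exp(0.059·44-1.0584) = 0.05611
  Sd branch = 0.01025·Sd^0.27·e^(0.036·RH+0.049·T) = 0.2806 μm/a
  sum: 0.05611 + 0.2806 → r_corr = 0.3367 μm/a
Long-term exponent b (ISO 9224 Table 2, B1) = 0.667
  D(6) = 0.3367 × 6^0.667 = 0.3367 × 3.304 = 1.113 μm
  Mass loss = 1.113 μm × 8.96 g/cm³ = 9.968 g·m⁻²

D(6) = 9.97 g·m⁻²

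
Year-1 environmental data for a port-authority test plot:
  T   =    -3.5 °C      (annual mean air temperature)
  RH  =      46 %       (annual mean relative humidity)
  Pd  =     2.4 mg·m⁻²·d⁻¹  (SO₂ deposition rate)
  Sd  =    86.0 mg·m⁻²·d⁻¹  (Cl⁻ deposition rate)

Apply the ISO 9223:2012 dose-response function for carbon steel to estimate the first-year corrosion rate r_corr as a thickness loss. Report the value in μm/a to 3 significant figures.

carbon steel: T≤10 °C ⇒ hinge +0.150·(-3.5−10) = -2.0250
  sulphur-dioxide contribution → 0.9242 μm/a
  chloride contribution → 6.404 μm/a
  ⇒ r_corr(carbon steel) = 7.328 μm/a

r_corr = 7.33 μm/a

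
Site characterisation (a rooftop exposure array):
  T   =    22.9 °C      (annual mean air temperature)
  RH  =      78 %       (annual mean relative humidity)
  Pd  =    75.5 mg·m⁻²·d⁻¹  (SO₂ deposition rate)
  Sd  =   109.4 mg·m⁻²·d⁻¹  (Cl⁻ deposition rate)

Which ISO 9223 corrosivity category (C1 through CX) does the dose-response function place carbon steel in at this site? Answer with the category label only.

carbon steel: temperature factor f = -0.054·(12.9) = -0.6966
  SO₂ term: 1.77·75.5^0.52·exp(0.02·78-0.6966) = 39.76
  Sd branch = 0.102·Sd^0.62·e^(0.033·RH+0.04·T) = 61.44 μm/a
  r_corr = 39.76 + 61.44 = 101.2 μm/a
101 μm/a falls in (80, 200] for carbon steel → category C5

C5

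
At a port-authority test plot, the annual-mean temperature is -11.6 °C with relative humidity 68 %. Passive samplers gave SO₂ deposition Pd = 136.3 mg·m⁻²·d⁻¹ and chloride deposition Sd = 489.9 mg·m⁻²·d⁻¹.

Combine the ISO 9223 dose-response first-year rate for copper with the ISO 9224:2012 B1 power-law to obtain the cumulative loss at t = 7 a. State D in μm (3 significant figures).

copper: temperature factor f = +0.126·(-21.6) = -2.7216
  SO₂ term: 0.0053·136.3^0.26·exp(0.059·68-2.7216) = 0.06913
  Sd branch = 0.01025·Sd^0.27·e^(0.036·RH+0.049·T) = 0.3576 μm/a
  sum: 0.06913 + 0.3576 → r_corr = 0.4267 μm/a
Power-law: D(7) = r_corr · 7^0.667
  D(7) = 0.4267 × 7^0.667 = 0.4267 × 3.662 = 1.562 μm

D(7) = 1.56 μm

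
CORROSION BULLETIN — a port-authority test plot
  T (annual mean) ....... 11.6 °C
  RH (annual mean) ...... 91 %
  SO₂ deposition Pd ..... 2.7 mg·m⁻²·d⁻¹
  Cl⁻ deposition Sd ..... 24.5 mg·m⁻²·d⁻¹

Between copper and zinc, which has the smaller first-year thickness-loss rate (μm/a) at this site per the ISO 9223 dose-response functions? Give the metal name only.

copper: T>10 °C ⇒ hinge -0.080·(11.6−10) = -0.1280
  Pd branch = 0.0053·Pd^0.26·e^(0.059·RH+f) = 1.296 μm/a
  Sd branch = 0.01025·Sd^0.27·e^(0.036·RH+0.049·T) = 1.136 μm/a
  r_corr = 1.296 + 1.136 = 2.432 μm/a
zinc: T>10 °C ⇒ hinge -0.071·(11.6−10) = -0.1136
  SO₂ term: 0.0129·2.7^0.44·exp(0.046·91-0.1136) = 1.172
  Cl⁻ term: 0.0175·24.5^0.57·exp(0.008·91+0.085·11.6) = 0.6015
  sum: 1.172 + 0.6015 → r_corr = 1.774 μm/a
Ordering by μm/a: copper (2.43) > zinc (1.77)

zinc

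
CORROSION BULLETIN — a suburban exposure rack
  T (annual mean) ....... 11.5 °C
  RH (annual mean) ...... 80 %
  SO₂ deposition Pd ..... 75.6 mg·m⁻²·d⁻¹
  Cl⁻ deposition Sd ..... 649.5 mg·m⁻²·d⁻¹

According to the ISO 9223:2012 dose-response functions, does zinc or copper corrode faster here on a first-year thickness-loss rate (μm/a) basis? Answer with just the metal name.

zinc: T>10 °C ⇒ hinge -0.071·(11.5−10) = -0.1065
  sulphur-dioxide contribution → 3.084 μm/a
  chloride contribution → 3.537 μm/a
  total first-year rate 6.621 μm/a
copper: T>10 °C ⇒ hinge -0.080·(11.5−10) = -0.1200
  sulphur-dioxide contribution → 1.623 μm/a
  chloride contribution → 1.843 μm/a
  ⇒ r_corr(copper) = 3.467 μm/a
Ordering by μm/a: zinc (6.62) > copper (3.47)

zinc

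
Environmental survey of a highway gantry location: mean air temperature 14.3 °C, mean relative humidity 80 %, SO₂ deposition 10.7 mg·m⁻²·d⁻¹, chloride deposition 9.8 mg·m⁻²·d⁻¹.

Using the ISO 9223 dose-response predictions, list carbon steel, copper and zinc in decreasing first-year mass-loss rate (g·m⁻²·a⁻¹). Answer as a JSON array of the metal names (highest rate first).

carbon steel: temperature factor f = -0.054·(4.3) = -0.2322
  SO₂ term: 1.77·10.7^0.52·exp(0.02·80-0.2322) = 23.84
  Cl⁻ term: 0.102·9.8^0.62·exp(0.033·80+0.04·14.3) = 10.43
  r_corr = 23.84 + 10.43 = 34.26 μm/a
  mass loss = 34.26 μm/a × 7.85 g/cm³ = 269 g·m⁻²·a⁻¹
copper: temperature factor f = -0.080·(4.3) = -0.3440
  Pd branch = 0.0053·Pd^0.26·e^(0.059·RH+f) = 0.7805 μm/a
  Cl⁻ term: 0.01025·9.8^0.27·exp(0.036·80+0.049·14.3) = 0.6814
  r_corr = 0.7805 + 0.6814 = 1.462 μm/a
  mass loss = 1.462 μm/a × 8.96 g/cm³ = 13.1 g·m⁻²·a⁻¹
zinc: T>10 °C ⇒ hinge -0.071·(14.3−10) = -0.3053
  SO₂ term: 0.0129·10.7^0.44·exp(0.046·80-0.3053) = 1.069
  Cl⁻ term: 0.0175·9.8^0.57·exp(0.008·80+0.085·14.3) = 0.411
  r_corr = 1.069 + 0.411 = 1.48 μm/a
  mass loss = 1.48 μm/a × 7.14 g/cm³ = 10.57 g·m⁻²·a⁻¹
Ordering by g·m⁻²·a⁻¹: carbon steel (269) > copper (13.1) > zinc (10.6)

["carbon steel", "copper", "zinc"]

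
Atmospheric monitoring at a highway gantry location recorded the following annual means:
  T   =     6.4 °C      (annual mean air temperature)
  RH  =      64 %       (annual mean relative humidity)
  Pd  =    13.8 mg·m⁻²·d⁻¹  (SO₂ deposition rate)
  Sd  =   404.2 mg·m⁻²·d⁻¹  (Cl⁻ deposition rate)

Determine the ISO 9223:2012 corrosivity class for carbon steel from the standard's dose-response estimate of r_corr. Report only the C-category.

C4

carbon steel: f(T) = +0.150·(T−10) [T≤10 °C] = -0.5400
  SO₂ term: 1.77·13.8^0.52·exp(0.02·64-0.5400) = 14.52
  Sd branch = 0.102·Sd^0.62·e^(0.033·RH+0.04·T) = 44.99 μm/a
  sum: 14.52 + 44.99 → r_corr = 59.51 μm/a
ISO 9223 Table 2 (carbon steel): 50 < 59.5 ≤ 80 μm/a ⇒ C4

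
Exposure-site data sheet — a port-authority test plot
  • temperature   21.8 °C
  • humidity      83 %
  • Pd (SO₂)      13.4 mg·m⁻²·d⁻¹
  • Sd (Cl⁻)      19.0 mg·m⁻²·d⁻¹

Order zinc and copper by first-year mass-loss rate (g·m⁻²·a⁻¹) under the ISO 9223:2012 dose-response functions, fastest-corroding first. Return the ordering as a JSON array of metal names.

["copper", "zinc"]

zinc: f(T) = -0.071·(T−10) [T>10 °C] = -0.8378
  Pd branch = 0.0129·Pd^0.44·e^(0.046·RH+f) = 0.7958 μm/a
  Cl⁻ term: 0.0175·19.0^0.57·exp(0.008·83+0.085·21.8) = 1.162
  sum: 0.7958 + 1.162 → r_corr = 1.957 μm/a
  mass loss = 1.957 μm/a × 7.14 g/cm³ = 13.98 g·m⁻²·a⁻¹
copper: temperature factor f = -0.080·(11.8) = -0.9440
  Pd branch = 0.0053·Pd^0.26·e^(0.059·RH+f) = 0.5421 μm/a
  Sd branch = 0.01025·Sd^0.27·e^(0.036·RH+0.049·T) = 1.311 μm/a
  sum: 0.5421 + 1.311 → r_corr = 1.853 μm/a
  mass loss = 1.853 μm/a × 8.96 g/cm³ = 16.6 g·m⁻²·a⁻¹
Ordering by g·m⁻²·a⁻¹: copper (16.6) > zinc (14)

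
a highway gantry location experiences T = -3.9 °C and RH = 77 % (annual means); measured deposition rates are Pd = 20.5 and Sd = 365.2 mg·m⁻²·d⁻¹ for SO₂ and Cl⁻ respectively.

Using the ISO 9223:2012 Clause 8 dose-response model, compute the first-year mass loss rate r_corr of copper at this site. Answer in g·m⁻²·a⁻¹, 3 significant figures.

r_corr = 7.67 g·m⁻²·a⁻¹

copper: temperature factor f = +0.126·(-13.9) = -1.7514
  sulphur-dioxide contribution → 0.1895 μm/a
  chloride contribution → 0.666 μm/a
  ⇒ r_corr(copper) = 0.8555 μm/a
Convert to mass loss: 0.8555 μm/a × 8.96 g/cm³ = 7.666 g·m⁻²·a⁻¹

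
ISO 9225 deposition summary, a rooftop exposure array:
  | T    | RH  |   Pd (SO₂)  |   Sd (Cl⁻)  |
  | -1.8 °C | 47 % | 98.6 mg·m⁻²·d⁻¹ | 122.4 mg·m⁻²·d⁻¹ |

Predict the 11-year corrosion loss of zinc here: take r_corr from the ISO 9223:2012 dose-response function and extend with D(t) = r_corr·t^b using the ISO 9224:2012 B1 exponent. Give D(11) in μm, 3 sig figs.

zinc: f(T) = +0.038·(T−10) [T≤10 °C] = -0.4484
  SO₂ term: 0.0129·98.6^0.44·exp(0.046·47-0.4484) = 0.5396
  Sd branch = 0.0175·Sd^0.57·e^(0.008·RH+0.085·T) = 0.3388 μm/a
  sum: 0.5396 + 0.3388 → r_corr = 0.8784 μm/a
Long-term exponent b (ISO 9224 Table 2, B1) = 0.813
  D(11) = 0.8784 × 11^0.813 = 0.8784 × 7.025 = 6.171 μm

D(11) = 6.17 μm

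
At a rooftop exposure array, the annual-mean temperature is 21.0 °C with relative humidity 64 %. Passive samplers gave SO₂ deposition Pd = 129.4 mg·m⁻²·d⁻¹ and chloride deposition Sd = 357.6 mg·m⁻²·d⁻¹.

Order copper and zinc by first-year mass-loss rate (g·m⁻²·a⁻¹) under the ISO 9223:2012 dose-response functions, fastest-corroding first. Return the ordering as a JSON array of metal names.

copper: temperature factor f = -0.080·(11.0) = -0.8800
  Pd branch = 0.0053·Pd^0.26·e^(0.059·RH+f) = 0.3397 μm/a
  Cl⁻ term: 0.01025·357.6^0.27·exp(0.036·64+0.049·21.0) = 1.405
  r_corr = 0.3397 + 1.405 = 1.745 μm/a
  mass loss = 1.745 μm/a × 8.96 g/cm³ = 15.63 g·m⁻²·a⁻¹
zinc: f(T) = -0.071·(T−10) [T>10 °C] = -0.7810
  Pd branch = 0.0129·Pd^0.44·e^(0.046·RH+f) = 0.9533 μm/a
  Sd branch = 0.0175·Sd^0.57·e^(0.008·RH+0.085·T) = 4.966 μm/a
  r_corr = 0.9533 + 4.966 = 5.92 μm/a
  mass loss = 5.92 μm/a × 7.14 g/cm³ = 42.27 g·m⁻²·a⁻¹
Ordering by g·m⁻²·a⁻¹: zinc (42.3) > copper (15.6)

["zinc", "copper"]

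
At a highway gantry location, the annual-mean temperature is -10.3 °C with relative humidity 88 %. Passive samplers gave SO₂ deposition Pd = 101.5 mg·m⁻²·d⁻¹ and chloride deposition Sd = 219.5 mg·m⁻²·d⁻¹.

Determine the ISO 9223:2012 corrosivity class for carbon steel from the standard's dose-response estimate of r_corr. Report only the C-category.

C3

carbon steel: T≤10 °C ⇒ hinge +0.150·(-10.3−10) = -3.0450
  Pd branch = 1.77·Pd^0.52·e^(0.02·RH+f) = 5.411 μm/a
  Cl⁻ term: 0.102·219.5^0.62·exp(0.033·88+0.04·-10.3) = 34.88
  r_corr = 5.411 + 34.88 = 40.29 μm/a
ISO 9223 Table 2 (carbon steel): 25 < 40.3 ≤ 50 μm/a ⇒ C3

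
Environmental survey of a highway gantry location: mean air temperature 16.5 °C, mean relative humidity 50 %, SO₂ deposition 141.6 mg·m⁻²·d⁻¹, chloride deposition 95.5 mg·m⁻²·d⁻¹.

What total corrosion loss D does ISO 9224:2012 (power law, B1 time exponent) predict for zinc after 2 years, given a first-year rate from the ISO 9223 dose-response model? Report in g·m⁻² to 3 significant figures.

D(2) = 26.9 g·m⁻²

zinc: T>10 °C ⇒ hinge -0.071·(16.5−10) = -0.4615
  Pd branch = 0.0129·Pd^0.44·e^(0.046·RH+f) = 0.717 μm/a
  Sd branch = 0.0175·Sd^0.57·e^(0.008·RH+0.085·T) = 1.427 μm/a
  r_corr = 0.717 + 1.427 = 2.144 μm/a
Long-term exponent b (ISO 9224 Table 2, B1) = 0.813
  D(2) = 2.144 × 2^0.813 = 2.144 × 1.757 = 3.767 μm
  Mass loss = 3.767 μm × 7.14 g/cm³ = 26.9 g·m⁻²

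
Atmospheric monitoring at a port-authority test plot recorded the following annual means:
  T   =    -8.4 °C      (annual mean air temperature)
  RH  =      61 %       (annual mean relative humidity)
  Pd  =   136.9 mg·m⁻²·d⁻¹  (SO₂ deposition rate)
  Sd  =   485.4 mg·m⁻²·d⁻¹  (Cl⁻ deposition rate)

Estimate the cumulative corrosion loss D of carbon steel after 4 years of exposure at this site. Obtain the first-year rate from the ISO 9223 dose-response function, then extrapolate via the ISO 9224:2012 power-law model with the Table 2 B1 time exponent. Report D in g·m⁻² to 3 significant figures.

carbon steel: f(T) = +0.150·(T−10) [T≤10 °C] = -2.7600
  sulphur-dioxide contribution → 4.899 μm/a
  chloride contribution → 25.25 μm/a
  ⇒ r_corr(carbon steel) = 30.15 μm/a
Long-term exponent b (ISO 9224 Table 2, B1) = 0.523
  D(4) = 30.15 × 4^0.523 = 30.15 × 2.065 = 62.26 μm
  Mass loss = 62.26 μm × 7.85 g/cm³ = 488.7 g·m⁻²

D(4) = 489 g·m⁻²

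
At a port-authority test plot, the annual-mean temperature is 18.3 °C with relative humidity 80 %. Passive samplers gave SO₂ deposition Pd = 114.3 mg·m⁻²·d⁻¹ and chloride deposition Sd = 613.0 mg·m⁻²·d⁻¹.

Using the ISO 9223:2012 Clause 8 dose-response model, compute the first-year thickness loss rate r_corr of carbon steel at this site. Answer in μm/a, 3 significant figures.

carbon steel: temperature factor f = -0.054·(8.3) = -0.4482
  Pd branch = 1.77·Pd^0.52·e^(0.02·RH+f) = 65.82 μm/a
  Sd branch = 0.102·Sd^0.62·e^(0.033·RH+0.04·T) = 159 μm/a
  r_corr = 65.82 + 159 = 224.8 μm/a

r_corr = 225 μm/a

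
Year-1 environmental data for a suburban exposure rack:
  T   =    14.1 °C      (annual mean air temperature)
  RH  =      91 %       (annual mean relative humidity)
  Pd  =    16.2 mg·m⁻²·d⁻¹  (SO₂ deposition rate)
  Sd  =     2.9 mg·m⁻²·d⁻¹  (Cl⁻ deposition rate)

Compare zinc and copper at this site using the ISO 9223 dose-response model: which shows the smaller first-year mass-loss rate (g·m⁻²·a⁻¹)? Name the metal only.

zinc

zinc: temperature factor f = -0.071·(4.1) = -0.2911
  sulphur-dioxide contribution → 2.159 μm/a
  chloride contribution → 0.2204 μm/a
  ⇒ r_corr(zinc) = 2.38 μm/a
  mass loss = 2.38 μm/a × 7.14 g/cm³ = 16.99 g·m⁻²·a⁻¹
copper: temperature factor f = -0.080·(4.1) = -0.3280
  sulphur-dioxide contribution → 1.691 μm/a
  chloride contribution → 0.7217 μm/a
  ⇒ r_corr(copper) = 2.412 μm/a
  mass loss = 2.412 μm/a × 8.96 g/cm³ = 21.61 g·m⁻²·a⁻¹
Ordering by g·m⁻²·a⁻¹: copper (21.6) > zinc (17)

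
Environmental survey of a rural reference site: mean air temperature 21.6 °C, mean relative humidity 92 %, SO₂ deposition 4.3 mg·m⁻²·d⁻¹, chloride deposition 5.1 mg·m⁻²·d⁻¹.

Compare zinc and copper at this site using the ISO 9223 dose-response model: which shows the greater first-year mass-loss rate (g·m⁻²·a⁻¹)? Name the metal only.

copper

zinc: f(T) = -0.071·(T−10) [T>10 °C] = -0.8236
  Pd branch = 0.0129·Pd^0.44·e^(0.046·RH+f) = 0.7406 μm/a
  Cl⁻ term: 0.0175·5.1^0.57·exp(0.008·92+0.085·21.6) = 0.5799
  sum: 0.7406 + 0.5799 → r_corr = 1.32 μm/a
  mass loss = 1.32 μm/a × 7.14 g/cm³ = 9.428 g·m⁻²·a⁻¹
copper: temperature factor f = -0.080·(11.6) = -0.9280
  Pd branch = 0.0053·Pd^0.26·e^(0.059·RH+f) = 0.6971 μm/a
  Sd branch = 0.01025·Sd^0.27·e^(0.036·RH+0.049·T) = 1.258 μm/a
  r_corr = 0.6971 + 1.258 = 1.955 μm/a
  mass loss = 1.955 μm/a × 8.96 g/cm³ = 17.52 g·m⁻²·a⁻¹
Ordering by g·m⁻²·a⁻¹: copper (17.5) > zinc (9.43)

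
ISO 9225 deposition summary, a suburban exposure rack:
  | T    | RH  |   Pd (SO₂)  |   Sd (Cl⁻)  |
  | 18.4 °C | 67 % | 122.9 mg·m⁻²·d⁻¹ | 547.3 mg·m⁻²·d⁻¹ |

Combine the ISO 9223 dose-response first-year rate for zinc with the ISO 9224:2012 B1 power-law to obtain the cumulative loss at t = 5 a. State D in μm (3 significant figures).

D(5) = 24.0 μm

zinc: T>10 °C ⇒ hinge -0.071·(18.4−10) = -0.5964
  Pd branch = 0.0129·Pd^0.44·e^(0.046·RH+f) = 1.287 μm/a
  Cl⁻ term: 0.0175·547.3^0.57·exp(0.008·67+0.085·18.4) = 5.198
  sum: 1.287 + 5.198 → r_corr = 6.485 μm/a
Long-term exponent b (ISO 9224 Table 2, B1) = 0.813
  D(5) = 6.485 × 5^0.813 = 6.485 × 3.701 = 24 μm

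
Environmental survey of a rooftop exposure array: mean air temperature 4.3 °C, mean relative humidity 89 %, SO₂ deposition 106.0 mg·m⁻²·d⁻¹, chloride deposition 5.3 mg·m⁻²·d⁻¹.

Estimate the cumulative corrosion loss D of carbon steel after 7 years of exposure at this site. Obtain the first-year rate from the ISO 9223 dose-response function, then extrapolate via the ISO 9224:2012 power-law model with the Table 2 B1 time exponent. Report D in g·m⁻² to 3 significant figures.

carbon steel: T≤10 °C ⇒ hinge +0.150·(4.3−10) = -0.8550
  sulphur-dioxide contribution → 50.45 μm/a
  chloride contribution → 6.425 μm/a
  total first-year rate 56.87 μm/a
Long-term exponent b (ISO 9224 Table 2, B1) = 0.523
  D(7) = 56.87 × 7^0.523 = 56.87 × 2.767 = 157.4 μm
  Mass loss = 157.4 μm × 7.85 g/cm³ = 1235 g·m⁻²

D(7) = 1.24e+03 g·m⁻²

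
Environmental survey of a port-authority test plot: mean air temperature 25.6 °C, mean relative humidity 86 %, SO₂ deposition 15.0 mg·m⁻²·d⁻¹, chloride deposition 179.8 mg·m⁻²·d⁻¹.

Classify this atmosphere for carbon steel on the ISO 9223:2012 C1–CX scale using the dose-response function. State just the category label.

carbon steel: temperature factor f = -0.054·(15.6) = -0.8424
  Pd branch = 1.77·Pd^0.52·e^(0.02·RH+f) = 17.41 μm/a
  Sd branch = 0.102·Sd^0.62·e^(0.033·RH+0.04·T) = 121.3 μm/a
  sum: 17.41 + 121.3 → r_corr = 138.7 μm/a
ISO 9223 Table 2 (carbon steel): 80 < 139 ≤ 200 μm/a ⇒ C5

C5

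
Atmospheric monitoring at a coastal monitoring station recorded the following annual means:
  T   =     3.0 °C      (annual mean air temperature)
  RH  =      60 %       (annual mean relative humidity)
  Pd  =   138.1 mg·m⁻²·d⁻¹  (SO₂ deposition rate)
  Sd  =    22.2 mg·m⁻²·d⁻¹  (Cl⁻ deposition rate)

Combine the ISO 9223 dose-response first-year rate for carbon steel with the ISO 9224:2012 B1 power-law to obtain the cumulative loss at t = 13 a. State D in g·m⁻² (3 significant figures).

D(13) = 972 g·m⁻²

carbon steel: T≤10 °C ⇒ hinge +0.150·(3.0−10) = -1.0500
  sulphur-dioxide contribution → 26.67 μm/a
  chloride contribution → 5.693 μm/a
  ⇒ r_corr(carbon steel) = 32.36 μm/a
Long-term exponent b (ISO 9224 Table 2, B1) = 0.523
  D(13) = 32.36 × 13^0.523 = 32.36 × 3.825 = 123.8 μm
  Mass loss = 123.8 μm × 7.85 g/cm³ = 971.6 g·m⁻²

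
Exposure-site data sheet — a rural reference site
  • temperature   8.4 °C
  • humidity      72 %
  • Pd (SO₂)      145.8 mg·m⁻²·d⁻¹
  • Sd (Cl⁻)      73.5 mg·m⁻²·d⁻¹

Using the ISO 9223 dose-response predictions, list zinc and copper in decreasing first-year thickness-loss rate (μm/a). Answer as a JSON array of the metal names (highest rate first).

zinc: f(T) = +0.038·(T−10) [T≤10 °C] = -0.0608
  Pd branch = 0.0129·Pd^0.44·e^(0.046·RH+f) = 2.983 μm/a
  Sd branch = 0.0175·Sd^0.57·e^(0.008·RH+0.085·T) = 0.7363 μm/a
  r_corr = 2.983 + 0.7363 = 3.719 μm/a
copper: T≤10 °C ⇒ hinge +0.126·(8.4−10) = -0.2016
  SO₂ term: 0.0053·145.8^0.26·exp(0.059·72-0.2016) = 1.107
  Cl⁻ term: 0.01025·73.5^0.27·exp(0.036·72+0.049·8.4) = 0.6593
  sum: 1.107 + 0.6593 → r_corr = 1.766 μm/a
Ordering by μm/a: zinc (3.72) > copper (1.77)

["zinc", "copper"]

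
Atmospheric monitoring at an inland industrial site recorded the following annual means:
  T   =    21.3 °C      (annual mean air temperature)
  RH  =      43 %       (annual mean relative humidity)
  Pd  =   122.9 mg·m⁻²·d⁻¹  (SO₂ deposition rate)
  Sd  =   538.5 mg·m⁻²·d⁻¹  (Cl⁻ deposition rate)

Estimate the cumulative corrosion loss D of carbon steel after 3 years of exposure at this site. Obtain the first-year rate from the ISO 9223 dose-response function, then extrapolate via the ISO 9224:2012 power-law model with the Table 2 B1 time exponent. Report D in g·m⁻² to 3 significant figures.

D(3) = 1.07e+03 g·m⁻²

carbon steel: f(T) = -0.054·(T−10) [T>10 °C] = -0.6102
  sulphur-dioxide contribution → 27.73 μm/a
  chloride contribution → 48.78 μm/a
  total first-year rate 76.51 μm/a
ISO 9224: D(t) = r_corr · t^b with b = 0.523 (carbon steel, B1)
  D(3) = 76.51 × 3^0.523 = 76.51 × 1.776 = 135.9 μm
  Mass loss = 135.9 μm × 7.85 g/cm³ = 1067 g·m⁻²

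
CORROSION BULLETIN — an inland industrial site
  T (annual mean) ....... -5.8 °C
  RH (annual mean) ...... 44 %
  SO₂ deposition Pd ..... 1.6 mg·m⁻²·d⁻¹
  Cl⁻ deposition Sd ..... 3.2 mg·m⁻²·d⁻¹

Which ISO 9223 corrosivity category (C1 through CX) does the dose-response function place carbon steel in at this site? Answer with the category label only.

C1

carbon steel: temperature factor f = +0.150·(-15.8) = -2.3700
  Pd branch = 1.77·Pd^0.52·e^(0.02·RH+f) = 0.5094 μm/a
  Cl⁻ term: 0.102·3.2^0.62·exp(0.033·44+0.04·-5.8) = 0.7106
  sum: 0.5094 + 0.7106 → r_corr = 1.22 μm/a
Category bounds: 0…1.3 μm/a bracket r_corr ⇒ C1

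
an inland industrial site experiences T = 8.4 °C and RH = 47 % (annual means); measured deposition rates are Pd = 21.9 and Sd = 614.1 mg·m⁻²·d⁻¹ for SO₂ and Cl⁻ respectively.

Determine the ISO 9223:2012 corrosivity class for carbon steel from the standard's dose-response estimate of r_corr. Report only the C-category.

C4

carbon steel: T≤10 °C ⇒ hinge +0.150·(8.4−10) = -0.2400
  Pd branch = 1.77·Pd^0.52·e^(0.02·RH+f) = 17.74 μm/a
  Cl⁻ term: 0.102·614.1^0.62·exp(0.033·47+0.04·8.4) = 36.04
  r_corr = 17.74 + 36.04 = 53.79 μm/a
ISO 9223 Table 2 (carbon steel): 50 < 53.8 ≤ 80 μm/a ⇒ C4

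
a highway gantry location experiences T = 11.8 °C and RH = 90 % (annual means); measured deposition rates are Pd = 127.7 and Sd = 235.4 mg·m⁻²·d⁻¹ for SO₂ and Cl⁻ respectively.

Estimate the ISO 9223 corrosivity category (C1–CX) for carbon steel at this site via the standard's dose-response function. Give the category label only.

carbon steel: f(T) = -0.054·(T−10) [T>10 °C] = -0.0972
  sulphur-dioxide contribution → 121 μm/a
  chloride contribution → 94.18 μm/a
  total first-year rate 215.2 μm/a
215 μm/a falls in (200, 700] for carbon steel → category CX

CX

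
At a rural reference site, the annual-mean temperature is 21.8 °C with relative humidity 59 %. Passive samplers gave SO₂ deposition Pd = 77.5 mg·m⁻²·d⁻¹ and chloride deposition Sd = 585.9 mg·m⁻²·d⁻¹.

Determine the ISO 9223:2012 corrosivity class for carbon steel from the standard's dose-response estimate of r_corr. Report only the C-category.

carbon steel: T>10 °C ⇒ hinge -0.054·(21.8−10) = -0.6372
  sulphur-dioxide contribution → 29.25 μm/a
  chloride contribution → 88.91 μm/a
  ⇒ r_corr(carbon steel) = 118.2 μm/a
Category bounds: 80…200 μm/a bracket r_corr ⇒ C5

C5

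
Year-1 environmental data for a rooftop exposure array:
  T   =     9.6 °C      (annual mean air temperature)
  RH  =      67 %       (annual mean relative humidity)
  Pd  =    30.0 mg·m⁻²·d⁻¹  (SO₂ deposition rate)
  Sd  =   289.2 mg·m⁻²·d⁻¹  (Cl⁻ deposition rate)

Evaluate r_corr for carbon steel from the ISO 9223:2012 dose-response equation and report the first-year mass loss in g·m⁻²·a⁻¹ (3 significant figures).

carbon steel: temperature factor f = +0.150·(-0.4) = -0.0600
  Pd branch = 1.77·Pd^0.52·e^(0.02·RH+f) = 37.32 μm/a
  Sd branch = 0.102·Sd^0.62·e^(0.033·RH+0.04·T) = 45.87 μm/a
  r_corr = 37.32 + 45.87 = 83.19 μm/a
Convert to mass loss: 83.19 μm/a × 7.85 g/cm³ = 653.1 g·m⁻²·a⁻¹

r_corr = 653 g·m⁻²·a⁻¹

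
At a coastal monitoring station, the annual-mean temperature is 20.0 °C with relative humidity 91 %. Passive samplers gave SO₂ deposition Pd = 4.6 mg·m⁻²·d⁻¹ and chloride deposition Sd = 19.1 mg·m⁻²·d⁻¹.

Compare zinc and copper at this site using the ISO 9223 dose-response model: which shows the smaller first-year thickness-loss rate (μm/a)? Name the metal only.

zinc: f(T) = -0.071·(T−10) [T>10 °C] = -0.7100
  SO₂ term: 0.0129·4.6^0.44·exp(0.046·91-0.7100) = 0.8162
  Cl⁻ term: 0.0175·19.1^0.57·exp(0.008·91+0.085·20.0) = 1.066
  r_corr = 0.8162 + 1.066 = 1.882 μm/a
copper: temperature factor f = -0.080·(10.0) = -0.8000
  SO₂ term: 0.0053·4.6^0.26·exp(0.059·91-0.8000) = 0.7601
  Cl⁻ term: 0.01025·19.1^0.27·exp(0.036·91+0.049·20.0) = 1.603
  sum: 0.7601 + 1.603 → r_corr = 2.363 μm/a
Ordering by μm/a: copper (2.36) > zinc (1.88)

zinc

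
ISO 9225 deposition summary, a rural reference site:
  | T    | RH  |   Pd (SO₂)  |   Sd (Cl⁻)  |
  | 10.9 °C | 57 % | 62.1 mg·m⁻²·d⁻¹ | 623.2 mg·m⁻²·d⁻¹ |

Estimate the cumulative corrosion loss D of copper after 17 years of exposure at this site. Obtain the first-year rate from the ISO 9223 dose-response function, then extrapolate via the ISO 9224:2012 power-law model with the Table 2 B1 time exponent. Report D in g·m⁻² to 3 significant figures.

D(17) = 70.6 g·m⁻²

copper: temperature factor f = -0.080·(0.9) = -0.0720
  SO₂ term: 0.0053·62.1^0.26·exp(0.059·57-0.0720) = 0.4166
  Cl⁻ term: 0.01025·623.2^0.27·exp(0.036·57+0.049·10.9) = 0.7734
  sum: 0.4166 + 0.7734 → r_corr = 1.19 μm/a
Long-term exponent b (ISO 9224 Table 2, B1) = 0.667
  D(17) = 1.19 × 17^0.667 = 1.19 × 6.618 = 7.875 μm
  Mass loss = 7.875 μm × 8.96 g/cm³ = 70.56 g·m⁻²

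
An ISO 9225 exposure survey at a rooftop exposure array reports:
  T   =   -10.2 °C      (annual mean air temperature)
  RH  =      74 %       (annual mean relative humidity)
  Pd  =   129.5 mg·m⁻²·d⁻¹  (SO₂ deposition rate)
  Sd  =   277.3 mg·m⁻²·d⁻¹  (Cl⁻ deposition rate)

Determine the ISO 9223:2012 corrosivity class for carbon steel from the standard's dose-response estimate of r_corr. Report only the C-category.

carbon steel: f(T) = +0.150·(T−10) [T≤10 °C] = -3.0300
  Pd branch = 1.77·Pd^0.52·e^(0.02·RH+f) = 4.712 μm/a
  Sd branch = 0.102·Sd^0.62·e^(0.033·RH+0.04·T) = 25.5 μm/a
  r_corr = 4.712 + 25.5 = 30.21 μm/a
30.2 μm/a falls in (25, 50] for carbon steel → category C3

C3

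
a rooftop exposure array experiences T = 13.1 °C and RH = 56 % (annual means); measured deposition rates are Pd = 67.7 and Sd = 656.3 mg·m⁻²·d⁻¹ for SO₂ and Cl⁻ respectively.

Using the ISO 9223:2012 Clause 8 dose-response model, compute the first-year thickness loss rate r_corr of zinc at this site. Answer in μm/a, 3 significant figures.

r_corr = 4.23 μm/a

zinc: f(T) = -0.071·(T−10) [T>10 °C] = -0.2201
  Pd branch = 0.0129·Pd^0.44·e^(0.046·RH+f) = 0.8694 μm/a
  Cl⁻ term: 0.0175·656.3^0.57·exp(0.008·56+0.085·13.1) = 3.365
  sum: 0.8694 + 3.365 → r_corr = 4.234 μm/a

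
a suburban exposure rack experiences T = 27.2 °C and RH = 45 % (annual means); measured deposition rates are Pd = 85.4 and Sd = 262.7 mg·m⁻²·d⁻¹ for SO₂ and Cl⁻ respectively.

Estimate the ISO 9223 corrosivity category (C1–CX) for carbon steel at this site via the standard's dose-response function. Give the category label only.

carbon steel: temperature factor f = -0.054·(17.2) = -0.9288
  sulphur-dioxide contribution → 17.37 μm/a
  chloride contribution → 42.28 μm/a
  total first-year rate 59.65 μm/a
Category bounds: 50…80 μm/a bracket r_corr ⇒ C4

C4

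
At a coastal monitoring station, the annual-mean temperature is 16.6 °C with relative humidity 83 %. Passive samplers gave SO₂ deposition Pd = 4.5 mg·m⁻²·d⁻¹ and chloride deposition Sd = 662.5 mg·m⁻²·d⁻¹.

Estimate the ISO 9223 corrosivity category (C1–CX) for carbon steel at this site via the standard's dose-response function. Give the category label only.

C5

carbon steel: temperature factor f = -0.054·(6.6) = -0.3564
  sulphur-dioxide contribution → 14.25 μm/a
  chloride contribution → 172 μm/a
  total first-year rate 186.3 μm/a
ISO 9223 Table 2 (carbon steel): 80 < 186 ≤ 200 μm/a ⇒ C5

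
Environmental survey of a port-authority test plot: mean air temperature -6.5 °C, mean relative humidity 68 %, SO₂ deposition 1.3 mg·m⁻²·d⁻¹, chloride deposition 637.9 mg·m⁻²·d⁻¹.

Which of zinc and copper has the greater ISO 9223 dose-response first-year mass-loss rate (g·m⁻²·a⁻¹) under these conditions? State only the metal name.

zinc: temperature factor f = +0.038·(-16.5) = -0.6270
  Pd branch = 0.0129·Pd^0.44·e^(0.046·RH+f) = 0.1766 μm/a
  Sd branch = 0.0175·Sd^0.57·e^(0.008·RH+0.085·T) = 0.6887 μm/a
  r_corr = 0.1766 + 0.6887 = 0.8653 μm/a
  mass loss = 0.8653 μm/a × 7.14 g/cm³ = 6.178 g·m⁻²·a⁻¹
copper: T≤10 °C ⇒ hinge +0.126·(-6.5−10) = -2.0790
  SO₂ term: 0.0053·1.3^0.26·exp(0.059·68-2.0790) = 0.03921
  Sd branch = 0.01025·Sd^0.27·e^(0.036·RH+0.049·T) = 0.493 μm/a
  r_corr = 0.03921 + 0.493 = 0.5322 μm/a
  mass loss = 0.5322 μm/a × 8.96 g/cm³ = 4.768 g·m⁻²·a⁻¹
Ordering by g·m⁻²·a⁻¹: zinc (6.18) > copper (4.77)

zinc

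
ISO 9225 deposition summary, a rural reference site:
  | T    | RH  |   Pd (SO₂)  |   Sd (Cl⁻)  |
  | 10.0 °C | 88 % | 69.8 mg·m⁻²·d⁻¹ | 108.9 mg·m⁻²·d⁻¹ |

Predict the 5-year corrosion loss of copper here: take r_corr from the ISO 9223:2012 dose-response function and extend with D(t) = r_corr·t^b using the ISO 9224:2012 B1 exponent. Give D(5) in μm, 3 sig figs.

copper: f(T) = +0.126·(T−10) [T≤10 °C] = +0.0000
  Pd branch = 0.0053·Pd^0.26·e^(0.059·RH+f) = 2.874 μm/a
  Cl⁻ term: 0.01025·108.9^0.27·exp(0.036·88+0.049·10.0) = 1.41
  sum: 2.874 + 1.41 → r_corr = 4.285 μm/a
Long-term exponent b (ISO 9224 Table 2, B1) = 0.667
  D(5) = 4.285 × 5^0.667 = 4.285 × 2.926 = 12.54 μm

D(5) = 12.5 μm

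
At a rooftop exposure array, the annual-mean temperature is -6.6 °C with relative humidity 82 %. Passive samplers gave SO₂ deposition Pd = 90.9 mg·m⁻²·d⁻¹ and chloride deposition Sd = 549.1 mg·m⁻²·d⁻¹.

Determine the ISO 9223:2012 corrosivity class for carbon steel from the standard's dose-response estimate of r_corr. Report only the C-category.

C4

carbon steel: f(T) = +0.150·(T−10) [T≤10 °C] = -2.4900
  SO₂ term: 1.77·90.9^0.52·exp(0.02·82-2.4900) = 7.894
  Cl⁻ term: 0.102·549.1^0.62·exp(0.033·82+0.04·-6.6) = 58.58
  r_corr = 7.894 + 58.58 = 66.47 μm/a
66.5 μm/a falls in (50, 80] for carbon steel → category C4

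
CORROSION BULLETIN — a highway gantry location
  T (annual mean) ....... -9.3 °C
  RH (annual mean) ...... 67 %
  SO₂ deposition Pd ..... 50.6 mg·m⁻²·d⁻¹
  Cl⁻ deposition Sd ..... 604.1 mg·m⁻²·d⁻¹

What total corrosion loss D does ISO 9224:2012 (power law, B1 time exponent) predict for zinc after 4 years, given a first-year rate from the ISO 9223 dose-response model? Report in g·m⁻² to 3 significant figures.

D(4) = 28.2 g·m⁻²

zinc: T≤10 °C ⇒ hinge +0.038·(-9.3−10) = -0.7334
  Pd branch = 0.0129·Pd^0.44·e^(0.046·RH+f) = 0.7593 μm/a
  Sd branch = 0.0175·Sd^0.57·e^(0.008·RH+0.085·T) = 0.5221 μm/a
  r_corr = 0.7593 + 0.5221 = 1.281 μm/a
Long-term exponent b (ISO 9224 Table 2, B1) = 0.813
  D(4) = 1.281 × 4^0.813 = 1.281 × 3.087 = 3.955 μm
  Mass loss = 3.955 μm × 7.14 g/cm³ = 28.24 g·m⁻²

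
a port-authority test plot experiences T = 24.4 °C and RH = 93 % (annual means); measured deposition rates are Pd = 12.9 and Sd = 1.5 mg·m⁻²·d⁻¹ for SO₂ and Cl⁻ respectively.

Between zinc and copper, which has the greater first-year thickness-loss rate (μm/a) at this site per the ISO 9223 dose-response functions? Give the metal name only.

zinc: T>10 °C ⇒ hinge -0.071·(24.4−10) = -1.0224
  Pd branch = 0.0129·Pd^0.44·e^(0.046·RH+f) = 1.031 μm/a
  Sd branch = 0.0175·Sd^0.57·e^(0.008·RH+0.085·T) = 0.3692 μm/a
  sum: 1.031 + 0.3692 → r_corr = 1.4 μm/a
copper: f(T) = -0.080·(T−10) [T>10 °C] = -1.1520
  SO₂ term: 0.0053·12.9^0.26·exp(0.059·93-1.1520) = 0.7865
  Cl⁻ term: 0.01025·1.5^0.27·exp(0.036·93+0.049·24.4) = 1.075
  r_corr = 0.7865 + 1.075 = 1.862 μm/a
Ordering by μm/a: copper (1.86) > zinc (1.4)

copper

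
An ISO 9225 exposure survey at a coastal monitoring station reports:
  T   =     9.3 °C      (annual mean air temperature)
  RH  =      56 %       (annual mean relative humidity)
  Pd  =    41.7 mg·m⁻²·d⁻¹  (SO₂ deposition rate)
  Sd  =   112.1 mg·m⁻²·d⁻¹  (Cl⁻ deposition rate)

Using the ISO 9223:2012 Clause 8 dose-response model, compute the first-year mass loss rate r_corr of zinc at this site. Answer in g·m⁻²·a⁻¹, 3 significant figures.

zinc: temperature factor f = +0.038·(-0.7) = -0.0266
  sulphur-dioxide contribution → 0.8524 μm/a
  chloride contribution → 0.8896 μm/a
  ⇒ r_corr(zinc) = 1.742 μm/a
Convert to mass loss: 1.742 μm/a × 7.14 g/cm³ = 12.44 g·m⁻²·a⁻¹

r_corr = 12.4 g·m⁻²·a⁻¹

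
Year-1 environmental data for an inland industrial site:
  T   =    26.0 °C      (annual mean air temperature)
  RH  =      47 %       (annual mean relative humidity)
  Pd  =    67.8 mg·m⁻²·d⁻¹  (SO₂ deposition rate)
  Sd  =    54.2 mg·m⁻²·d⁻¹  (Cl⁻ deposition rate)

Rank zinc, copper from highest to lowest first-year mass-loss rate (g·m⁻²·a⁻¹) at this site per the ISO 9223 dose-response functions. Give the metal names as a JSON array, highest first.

zinc: f(T) = -0.071·(T−10) [T>10 °C] = -1.1360
  Pd branch = 0.0129·Pd^0.44·e^(0.046·RH+f) = 0.2301 μm/a
  Sd branch = 0.0175·Sd^0.57·e^(0.008·RH+0.085·T) = 2.262 μm/a
  sum: 0.2301 + 2.262 → r_corr = 2.492 μm/a
  mass loss = 2.492 μm/a × 7.14 g/cm³ = 17.79 g·m⁻²·a⁻¹
copper: temperature factor f = -0.080·(16.0) = -1.2800
  Pd branch = 0.0053·Pd^0.26·e^(0.059·RH+f) = 0.0706 μm/a
  Sd branch = 0.01025·Sd^0.27·e^(0.036·RH+0.049·T) = 0.5848 μm/a
  r_corr = 0.0706 + 0.5848 = 0.6554 μm/a
  mass loss = 0.6554 μm/a × 8.96 g/cm³ = 5.873 g·m⁻²·a⁻¹
Ordering by g·m⁻²·a⁻¹: zinc (17.8) > copper (5.87)

["zinc", "copper"]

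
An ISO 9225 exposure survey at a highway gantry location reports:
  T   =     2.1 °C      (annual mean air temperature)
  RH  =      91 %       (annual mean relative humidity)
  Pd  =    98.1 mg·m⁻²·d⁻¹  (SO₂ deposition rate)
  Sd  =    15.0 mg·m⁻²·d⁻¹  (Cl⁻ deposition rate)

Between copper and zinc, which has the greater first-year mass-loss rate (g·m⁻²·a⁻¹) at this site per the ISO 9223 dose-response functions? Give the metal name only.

zinc

copper: T≤10 °C ⇒ hinge +0.126·(2.1−10) = -0.9954
  Pd branch = 0.0053·Pd^0.26·e^(0.059·RH+f) = 1.385 μm/a
  Sd branch = 0.01025·Sd^0.27·e^(0.036·RH+0.049·T) = 0.6247 μm/a
  r_corr = 1.385 + 0.6247 = 2.01 μm/a
  mass loss = 2.01 μm/a × 8.96 g/cm³ = 18.01 g·m⁻²·a⁻¹
zinc: f(T) = +0.038·(T−10) [T≤10 °C] = -0.3002
  Pd branch = 0.0129·Pd^0.44·e^(0.046·RH+f) = 4.726 μm/a
  Cl⁻ term: 0.0175·15.0^0.57·exp(0.008·91+0.085·2.1) = 0.2028
  sum: 4.726 + 0.2028 → r_corr = 4.929 μm/a
  mass loss = 4.929 μm/a × 7.14 g/cm³ = 35.19 g·m⁻²·a⁻¹
Ordering by g·m⁻²·a⁻¹: zinc (35.2) > copper (18)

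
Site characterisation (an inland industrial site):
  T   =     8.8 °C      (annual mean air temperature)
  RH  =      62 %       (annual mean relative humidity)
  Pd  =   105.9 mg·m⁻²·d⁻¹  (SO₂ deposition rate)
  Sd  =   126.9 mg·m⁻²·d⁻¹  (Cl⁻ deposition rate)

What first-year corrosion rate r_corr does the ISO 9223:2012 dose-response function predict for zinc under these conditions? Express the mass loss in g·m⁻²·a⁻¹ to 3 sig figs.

r_corr = 18.7 g·m⁻²·a⁻¹

zinc: temperature factor f = +0.038·(-1.2) = -0.0456
  SO₂ term: 0.0129·105.9^0.44·exp(0.046·62-0.0456) = 1.661
  Sd branch = 0.0175·Sd^0.57·e^(0.008·RH+0.085·T) = 0.96 μm/a
  sum: 1.661 + 0.96 → r_corr = 2.621 μm/a
Convert to mass loss: 2.621 μm/a × 7.14 g/cm³ = 18.71 g·m⁻²·a⁻¹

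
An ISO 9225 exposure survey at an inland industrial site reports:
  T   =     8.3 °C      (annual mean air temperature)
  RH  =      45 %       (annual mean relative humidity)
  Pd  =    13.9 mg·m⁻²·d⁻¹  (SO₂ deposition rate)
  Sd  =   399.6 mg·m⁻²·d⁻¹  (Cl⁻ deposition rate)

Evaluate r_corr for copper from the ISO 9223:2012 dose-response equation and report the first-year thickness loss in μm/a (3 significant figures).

r_corr = 0.513 μm/a

copper: T≤10 °C ⇒ hinge +0.126·(8.3−10) = -0.2142
  sulphur-dioxide contribution → 0.1206 μm/a
  chloride contribution → 0.3921 μm/a
  ⇒ r_corr(copper) = 0.5127 μm/a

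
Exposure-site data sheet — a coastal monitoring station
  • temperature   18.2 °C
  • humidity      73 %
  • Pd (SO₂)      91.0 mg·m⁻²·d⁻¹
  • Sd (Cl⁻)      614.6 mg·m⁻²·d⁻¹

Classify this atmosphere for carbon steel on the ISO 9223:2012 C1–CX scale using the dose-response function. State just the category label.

carbon steel: temperature factor f = -0.054·(8.2) = -0.4428
  Pd branch = 1.77·Pd^0.52·e^(0.02·RH+f) = 51.1 μm/a
  Sd branch = 0.102·Sd^0.62·e^(0.033·RH+0.04·T) = 125.9 μm/a
  r_corr = 51.1 + 125.9 = 177 μm/a
Category bounds: 80…200 μm/a bracket r_corr ⇒ C5

C5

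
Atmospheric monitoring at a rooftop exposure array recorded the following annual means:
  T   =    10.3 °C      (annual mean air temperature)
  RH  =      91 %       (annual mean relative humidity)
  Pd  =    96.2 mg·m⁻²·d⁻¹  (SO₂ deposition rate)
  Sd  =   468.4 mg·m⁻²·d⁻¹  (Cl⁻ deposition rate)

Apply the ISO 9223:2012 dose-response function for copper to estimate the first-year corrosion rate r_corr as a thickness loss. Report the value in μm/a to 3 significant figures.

r_corr = 6.01 μm/a

copper: T>10 °C ⇒ hinge -0.080·(10.3−10) = -0.0240
  SO₂ term: 0.0053·96.2^0.26·exp(0.059·91-0.0240) = 3.641
  Sd branch = 0.01025·Sd^0.27·e^(0.036·RH+0.049·T) = 2.364 μm/a
  sum: 3.641 + 2.364 → r_corr = 6.005 μm/a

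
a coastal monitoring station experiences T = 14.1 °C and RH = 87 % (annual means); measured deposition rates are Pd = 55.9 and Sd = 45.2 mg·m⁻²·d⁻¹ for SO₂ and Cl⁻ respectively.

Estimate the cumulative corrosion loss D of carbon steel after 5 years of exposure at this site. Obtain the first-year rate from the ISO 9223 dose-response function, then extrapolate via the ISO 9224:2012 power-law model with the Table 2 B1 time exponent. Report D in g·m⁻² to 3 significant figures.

D(5) = 1.81e+03 g·m⁻²

carbon steel: f(T) = -0.054·(T−10) [T>10 °C] = -0.2214
  Pd branch = 1.77·Pd^0.52·e^(0.02·RH+f) = 65.49 μm/a
  Cl⁻ term: 0.102·45.2^0.62·exp(0.033·87+0.04·14.1) = 33.62
  sum: 65.49 + 33.62 → r_corr = 99.1 μm/a
Long-term exponent b (ISO 9224 Table 2, B1) = 0.523
  D(5) = 99.1 × 5^0.523 = 99.1 × 2.32 = 230 μm
  Mass loss = 230 μm × 7.85 g/cm³ = 1805 g·m⁻²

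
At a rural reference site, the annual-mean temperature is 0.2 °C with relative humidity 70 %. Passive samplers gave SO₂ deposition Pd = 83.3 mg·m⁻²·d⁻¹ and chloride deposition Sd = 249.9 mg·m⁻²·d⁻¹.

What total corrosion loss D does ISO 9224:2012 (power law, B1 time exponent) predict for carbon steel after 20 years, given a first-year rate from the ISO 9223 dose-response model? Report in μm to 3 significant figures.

D(20) = 231 μm

carbon steel: f(T) = +0.150·(T−10) [T≤10 °C] = -1.4700
  sulphur-dioxide contribution → 16.46 μm/a
  chloride contribution → 31.76 μm/a
  total first-year rate 48.22 μm/a
Long-term exponent b (ISO 9224 Table 2, B1) = 0.523
  D(20) = 48.22 × 20^0.523 = 48.22 × 4.791 = 231 μm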